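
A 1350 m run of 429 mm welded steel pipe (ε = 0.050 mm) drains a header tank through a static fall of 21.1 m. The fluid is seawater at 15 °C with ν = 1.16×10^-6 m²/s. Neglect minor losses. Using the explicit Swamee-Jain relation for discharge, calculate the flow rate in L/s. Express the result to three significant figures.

Q ≈ 451 L/s

Swamee-Jain (Type II): Q = -0.965·√(gD⁵h_f/L)·ln[ε/(3.7D) + √(3.17ν²L/(gD³h_f))]
√(gD⁵h_f/L) = √(9.81·0.429⁵·21.1/1350) = 0.04720
ε/(3.7D) = 3.15×10^-5; √(3.17ν²L/(gD³h_f)) = 1.88×10^-5
Q = -0.965·0.04720·ln(5.027×10^-5) = 0.4508 m³/s
Check: V = 3.12 m/s, Re = 1.15×10^6, f = 0.01360, h_f = 21.2 m ≈ 21.1 m ✓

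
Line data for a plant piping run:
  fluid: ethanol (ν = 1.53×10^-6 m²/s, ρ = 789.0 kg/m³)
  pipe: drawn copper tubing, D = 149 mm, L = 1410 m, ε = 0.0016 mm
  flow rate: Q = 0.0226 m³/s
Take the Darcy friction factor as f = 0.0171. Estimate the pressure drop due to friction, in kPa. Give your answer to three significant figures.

V = 4Q/(πD²) = 4·0.0226/(π·0.149²) = 1.296 m/s
h_f = f(L/D)V²/(2g) = 0.01710·(1410/0.149)·1.296²/(2·9.81) = 13.86 m
Δp = ρg·h_f = 789.0·9.81·13.86 = 107.2 kPa

Δp ≈ 107 kPa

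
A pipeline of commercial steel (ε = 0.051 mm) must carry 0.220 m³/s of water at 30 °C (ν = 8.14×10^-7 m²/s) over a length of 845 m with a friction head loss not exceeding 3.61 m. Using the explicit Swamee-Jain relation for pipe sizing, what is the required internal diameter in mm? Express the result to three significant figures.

Swamee-Jain (Type III): D = 0.66·[ε^1.25·(LQ²/(gh_f))^4.75 + ν·Q^9.4·(L/(gh_f))^5.2]^0.04
LQ²/(gh_f) = 1.155; L/(gh_f) = 23.86
Term 1 = ε^1.25·(…)^4.75 = 8.54×10^-6; Term 2 = ν·Q^9.4·(…)^5.2 = 7.82×10^-6
D = 0.66·(8.54×10^-6 + 7.82×10^-6)^0.04 = 0.4247 m = 425 mm
Check: V = 1.55 m/s, Re = 8.10×10^5, f = 0.01403, h_f = 3.43 m ≈ 3.61 m ✓

D ≈ 425 mm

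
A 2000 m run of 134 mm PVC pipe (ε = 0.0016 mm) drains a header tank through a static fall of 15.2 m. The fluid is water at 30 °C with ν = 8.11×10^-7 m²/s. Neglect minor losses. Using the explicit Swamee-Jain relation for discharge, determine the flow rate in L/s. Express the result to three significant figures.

Swamee-Jain (Type II): Q = -0.965·√(gD⁵h_f/L)·ln[ε/(3.7D) + √(3.17ν²L/(gD³h_f))]
√(gD⁵h_f/L) = √(9.81·0.134⁵·15.2/2000) = 0.001795
ε/(3.7D) = 3.23×10^-6; √(3.17ν²L/(gD³h_f)) = 1.08×10^-4
Q = -0.965·0.001795·ln(1.110×10^-4) = 0.01577 m³/s
Check: V = 1.12 m/s, Re = 1.85×10^5, f = 0.01588, h_f = 15.1 m ≈ 15.2 m ✓

Q ≈ 15.8 L/s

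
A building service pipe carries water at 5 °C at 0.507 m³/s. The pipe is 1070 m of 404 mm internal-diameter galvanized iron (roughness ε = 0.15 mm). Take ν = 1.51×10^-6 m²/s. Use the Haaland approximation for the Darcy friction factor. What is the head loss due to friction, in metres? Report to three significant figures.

h_f ≈ 34.2 m

V = 4Q/(πD²) = 4·0.507/(π·0.404²) = 3.955 m/s
Re = VD/ν = 3.955·0.404/1.51×10^-6 = 1.06×10^6 → turbulent
ε/D = 0.15/404 = 3.71×10^-4
Haaland: f = 0.01619
h_f = f(L/D)V²/(2g) = 0.01619·(1070/0.404)·3.955²/(2·9.81) = 34.18 m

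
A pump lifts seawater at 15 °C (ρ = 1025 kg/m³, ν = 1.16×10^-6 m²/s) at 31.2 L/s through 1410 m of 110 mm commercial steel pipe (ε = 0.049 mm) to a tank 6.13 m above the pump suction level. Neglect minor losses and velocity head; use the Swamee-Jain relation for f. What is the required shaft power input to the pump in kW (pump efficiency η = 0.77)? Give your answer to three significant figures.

P_shaft ≈ 54.0 kW

V = 4Q/(πD²) = 3.283 m/s; Re = 3.11×10^5; ε/D = 4.45×10^-4; f = 0.01796
h_f = f(L/D)V²/2g = 126.5 m
Total head H = z + h_f = 6.13 + 126.5 = 132.6 m
P_hyd = ρgQH = 1025·9.81·0.0312·132.6 = 41.60 kW
P_shaft = P_hyd/η = 41.60/0.77 = 54.02 kW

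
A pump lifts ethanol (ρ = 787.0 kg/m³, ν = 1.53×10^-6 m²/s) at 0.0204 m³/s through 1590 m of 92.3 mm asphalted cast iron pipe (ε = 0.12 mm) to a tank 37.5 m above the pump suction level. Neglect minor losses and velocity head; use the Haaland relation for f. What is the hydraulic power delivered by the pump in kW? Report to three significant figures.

P_hyd ≈ 34.3 kW

V = 4Q/(πD²) = 3.049 m/s; Re = 1.84×10^5; ε/D = 0.00130; f = 0.02212
h_f = f(L/D)V²/2g = 180.6 m
Total head H = z + h_f = 37.5 + 180.6 = 218.1 m
P_hyd = ρgQH = 787.0·9.81·0.0204·218.1 = 34.34 kW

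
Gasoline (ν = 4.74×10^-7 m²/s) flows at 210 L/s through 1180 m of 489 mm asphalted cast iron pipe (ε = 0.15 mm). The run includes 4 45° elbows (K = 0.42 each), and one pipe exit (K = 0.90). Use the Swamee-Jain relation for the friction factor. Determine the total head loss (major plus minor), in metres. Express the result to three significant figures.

H_L ≈ 2.58 m

V = 4Q/(πD²) = 1.118 m/s; V²/2g = 0.06373 m
Re = 1.15×10^6, ε/D = 3.07×10^-4 → f = 0.01573 (Swamee-Jain)
Major: h_f = f(L/D)·V²/2g = 0.01573·2413·0.06373 = 2.418 m
Minor: ΣK = 2.58; h_m = ΣK·V²/2g = 0.1644 m
Total H_L = 2.418 + 0.1644 = 2.583 m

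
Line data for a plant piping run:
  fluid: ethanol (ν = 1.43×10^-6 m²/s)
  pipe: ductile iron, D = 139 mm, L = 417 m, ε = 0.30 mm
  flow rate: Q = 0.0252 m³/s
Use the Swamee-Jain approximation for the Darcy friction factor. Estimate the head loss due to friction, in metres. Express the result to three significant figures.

V = 4Q/(πD²) = 4·0.0252/(π·0.139²) = 1.661 m/s
Re = VD/ν = 1.661·0.139/1.43×10^-6 = 1.61×10^5 → turbulent
ε/D = 0.30/139 = 0.00216
Swamee-Jain: f = 0.02513
h_f = f(L/D)V²/(2g) = 0.02513·(417/0.139)·1.661²/(2·9.81) = 10.60 m

h_f ≈ 10.6 m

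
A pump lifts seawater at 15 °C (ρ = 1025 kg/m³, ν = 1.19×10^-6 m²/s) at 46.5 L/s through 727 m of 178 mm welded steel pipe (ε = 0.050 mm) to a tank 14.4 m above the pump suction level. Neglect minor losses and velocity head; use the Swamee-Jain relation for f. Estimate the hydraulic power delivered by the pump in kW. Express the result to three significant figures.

V = 4Q/(πD²) = 1.869 m/s; Re = 2.80×10^5; ε/D = 2.81×10^-4; f = 0.01704
h_f = f(L/D)V²/2g = 12.39 m
Total head H = z + h_f = 14.4 + 12.39 = 26.79 m
P_hyd = ρgQH = 1025·9.81·0.0465·26.79 = 12.53 kW

P_hyd ≈ 12.5 kW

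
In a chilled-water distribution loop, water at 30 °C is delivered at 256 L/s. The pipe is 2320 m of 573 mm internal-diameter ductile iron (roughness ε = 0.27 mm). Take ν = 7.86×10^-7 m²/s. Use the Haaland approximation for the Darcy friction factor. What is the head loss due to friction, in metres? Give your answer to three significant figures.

V = 4Q/(πD²) = 4·0.256/(π·0.573²) = 0.9928 m/s
Re = VD/ν = 0.9928·0.573/7.86×10^-7 = 7.24×10^5 → turbulent
ε/D = 0.27/573 = 4.71×10^-4
Haaland: f = 0.01714
h_f = f(L/D)V²/(2g) = 0.01714·(2320/0.573)·0.9928²/(2·9.81) = 3.485 m

h_f ≈ 3.49 m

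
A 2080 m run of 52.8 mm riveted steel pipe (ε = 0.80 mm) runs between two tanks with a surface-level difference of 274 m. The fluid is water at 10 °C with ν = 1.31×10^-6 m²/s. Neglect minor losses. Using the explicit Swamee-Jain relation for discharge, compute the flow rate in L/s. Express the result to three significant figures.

Swamee-Jain (Type II): Q = -0.965·√(gD⁵h_f/L)·ln[ε/(3.7D) + √(3.17ν²L/(gD³h_f))]
√(gD⁵h_f/L) = √(9.81·0.0528⁵·274/2080) = 7.282×10^-4
ε/(3.7D) = 0.00410; √(3.17ν²L/(gD³h_f)) = 1.69×10^-4
Q = -0.965·7.282×10^-4·ln(0.004264) = 0.003835 m³/s
Check: V = 1.75 m/s, Re = 7.06×10^4, f = 0.04480, h_f = 276 m ≈ 274 m ✓

Q ≈ 3.84 L/s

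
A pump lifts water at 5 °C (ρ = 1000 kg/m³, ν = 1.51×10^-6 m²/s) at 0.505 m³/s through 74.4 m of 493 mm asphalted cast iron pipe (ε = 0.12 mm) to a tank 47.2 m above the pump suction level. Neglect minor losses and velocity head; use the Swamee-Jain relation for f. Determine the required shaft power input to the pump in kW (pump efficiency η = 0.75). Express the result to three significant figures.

V = 4Q/(πD²) = 2.645 m/s; Re = 8.64×10^5; ε/D = 2.43×10^-4; f = 0.01534
h_f = f(L/D)V²/2g = 0.8258 m
Total head H = z + h_f = 47.2 + 0.8258 = 48.03 m
P_hyd = ρgQH = 1000·9.81·0.505·48.03 = 237.9 kW
P_shaft = P_hyd/η = 237.9/0.75 = 317.2 kW

P_shaft ≈ 317 kW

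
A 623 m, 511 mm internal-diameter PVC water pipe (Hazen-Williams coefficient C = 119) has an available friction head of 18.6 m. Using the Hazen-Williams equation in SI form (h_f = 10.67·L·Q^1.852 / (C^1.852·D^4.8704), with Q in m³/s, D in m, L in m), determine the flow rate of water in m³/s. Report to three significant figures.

Q ≈ 0.851 m³/s

Rearranging: Q = [h_f·C^1.852·D^4.8704 / (10.67·L)]^(1/1.852)
Q = [18.6·119^1.852·0.511^4.8704 / (10.67·623)]^0.540 = 0.8515 m³/s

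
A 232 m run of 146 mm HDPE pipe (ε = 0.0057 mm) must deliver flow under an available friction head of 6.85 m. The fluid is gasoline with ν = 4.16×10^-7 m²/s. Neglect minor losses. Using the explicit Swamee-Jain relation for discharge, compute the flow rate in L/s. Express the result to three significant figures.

Q ≈ 43.4 L/s

Swamee-Jain (Type II): Q = -0.965·√(gD⁵h_f/L)·ln[ε/(3.7D) + √(3.17ν²L/(gD³h_f))]
√(gD⁵h_f/L) = √(9.81·0.146⁵·6.85/232) = 0.004383
ε/(3.7D) = 1.06×10^-5; √(3.17ν²L/(gD³h_f)) = 2.47×10^-5
Q = -0.965·0.004383·ln(3.522×10^-5) = 0.04337 m³/s
Check: V = 2.59 m/s, Re = 9.09×10^5, f = 0.01262, h_f = 6.86 m ≈ 6.85 m ✓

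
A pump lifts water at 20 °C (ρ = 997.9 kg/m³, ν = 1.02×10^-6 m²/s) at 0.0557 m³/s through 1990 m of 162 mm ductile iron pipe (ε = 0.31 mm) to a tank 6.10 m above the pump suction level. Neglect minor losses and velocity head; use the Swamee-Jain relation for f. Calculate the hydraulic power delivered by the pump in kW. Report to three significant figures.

P_hyd ≈ 62.4 kW

V = 4Q/(πD²) = 2.702 m/s; Re = 4.29×10^5; ε/D = 0.00191; f = 0.02371
h_f = f(L/D)V²/2g = 108.4 m
Total head H = z + h_f = 6.10 + 108.4 = 114.5 m
P_hyd = ρgQH = 997.9·9.81·0.0557·114.5 = 62.44 kW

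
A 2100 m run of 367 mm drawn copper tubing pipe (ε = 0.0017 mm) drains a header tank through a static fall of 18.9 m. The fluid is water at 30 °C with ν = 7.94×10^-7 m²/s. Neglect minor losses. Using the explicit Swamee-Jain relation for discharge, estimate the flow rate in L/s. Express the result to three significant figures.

Q ≈ 250 L/s

Swamee-Jain (Type II): Q = -0.965·√(gD⁵h_f/L)·ln[ε/(3.7D) + √(3.17ν²L/(gD³h_f))]
√(gD⁵h_f/L) = √(9.81·0.367⁵·18.9/2100) = 0.02424
ε/(3.7D) = 1.25×10^-6; √(3.17ν²L/(gD³h_f)) = 2.14×10^-5
Q = -0.965·0.02424·ln(2.265×10^-5) = 0.2502 m³/s
Check: V = 2.37 m/s, Re = 1.09×10^6, f = 0.01156, h_f = 18.9 m ≈ 18.9 m ✓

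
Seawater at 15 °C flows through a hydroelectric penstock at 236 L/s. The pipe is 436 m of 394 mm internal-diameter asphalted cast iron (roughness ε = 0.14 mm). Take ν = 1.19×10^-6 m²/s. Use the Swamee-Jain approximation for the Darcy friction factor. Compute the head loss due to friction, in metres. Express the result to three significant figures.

V = 4Q/(πD²) = 4·0.236/(π·0.394²) = 1.936 m/s
Re = VD/ν = 1.936·0.394/1.19×10^-6 = 6.41×10^5 → turbulent
ε/D = 0.14/394 = 3.55×10^-4
Swamee-Jain: f = 0.01656
h_f = f(L/D)V²/(2g) = 0.01656·(436/0.394)·1.936²/(2·9.81) = 3.499 m

h_f ≈ 3.50 m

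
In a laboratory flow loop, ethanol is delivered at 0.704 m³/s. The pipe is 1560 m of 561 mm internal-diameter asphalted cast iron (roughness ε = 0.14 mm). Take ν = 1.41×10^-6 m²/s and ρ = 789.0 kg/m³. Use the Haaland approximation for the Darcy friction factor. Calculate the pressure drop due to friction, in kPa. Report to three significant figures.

V = 4Q/(πD²) = 4·0.704/(π·0.561²) = 2.848 m/s
Re = VD/ν = 2.848·0.561/1.41×10^-6 = 1.13×10^6 → turbulent
ε/D = 0.14/561 = 2.50×10^-4
Haaland: f = 0.01504
h_f = f(L/D)V²/(2g) = 0.01504·(1560/0.561)·2.848²/(2·9.81) = 17.29 m
Δp = ρg·h_f = 789.0·9.81·17.29 = 133.9 kPa

Δp ≈ 134 kPa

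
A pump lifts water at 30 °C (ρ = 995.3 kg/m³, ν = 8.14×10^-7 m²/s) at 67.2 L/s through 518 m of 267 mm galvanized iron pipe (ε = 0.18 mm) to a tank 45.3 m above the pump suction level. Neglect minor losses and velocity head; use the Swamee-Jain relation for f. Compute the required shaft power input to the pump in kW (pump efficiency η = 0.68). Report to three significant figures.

P_shaft ≈ 46.3 kW

V = 4Q/(πD²) = 1.200 m/s; Re = 3.94×10^5; ε/D = 6.74×10^-4; f = 0.01899
h_f = f(L/D)V²/2g = 2.704 m
Total head H = z + h_f = 45.3 + 2.704 = 48.00 m
P_hyd = ρgQH = 995.3·9.81·0.0672·48.00 = 31.50 kW
P_shaft = P_hyd/η = 31.50/0.68 = 46.32 kW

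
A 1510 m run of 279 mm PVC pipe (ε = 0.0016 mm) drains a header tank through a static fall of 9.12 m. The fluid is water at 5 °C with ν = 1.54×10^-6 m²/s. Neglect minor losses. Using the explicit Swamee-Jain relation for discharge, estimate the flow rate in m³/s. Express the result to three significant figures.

Swamee-Jain (Type II): Q = -0.965·√(gD⁵h_f/L)·ln[ε/(3.7D) + √(3.17ν²L/(gD³h_f))]
√(gD⁵h_f/L) = √(9.81·0.279⁵·9.12/1510) = 0.01001
ε/(3.7D) = 1.55×10^-6; √(3.17ν²L/(gD³h_f)) = 7.64×10^-5
Q = -0.965·0.01001·ln(7.799×10^-5) = 0.09135 m³/s
Check: V = 1.49 m/s, Re = 2.71×10^5, f = 0.01472, h_f = 9.07 m ≈ 9.12 m ✓

Q ≈ 0.0914 m³/s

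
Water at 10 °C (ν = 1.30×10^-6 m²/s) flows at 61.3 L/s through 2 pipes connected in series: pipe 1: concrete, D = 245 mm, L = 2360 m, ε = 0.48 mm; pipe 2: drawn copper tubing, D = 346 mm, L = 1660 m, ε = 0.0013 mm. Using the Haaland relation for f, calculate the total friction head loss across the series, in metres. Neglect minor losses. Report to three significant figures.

H ≈ 21.6 m

Pipe 1: V = 1.300 m/s, Re = 2.45×10^5, ε/D = 0.00196, f = 0.02399, h_1 = f(L/D)V²/2g = 19.92 m
Pipe 2: V = 0.6520 m/s, Re = 1.74×10^5, ε/D = 3.76×10^-6, f = 0.01596, h_2 = f(L/D)V²/2g = 1.658 m
Series → Q common, losses add: H = Σh = 21.58 m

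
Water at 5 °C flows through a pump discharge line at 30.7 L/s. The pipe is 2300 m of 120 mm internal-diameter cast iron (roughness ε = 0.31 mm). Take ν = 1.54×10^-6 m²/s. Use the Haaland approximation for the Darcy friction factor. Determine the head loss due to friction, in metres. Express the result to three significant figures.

h_f ≈ 186 m

V = 4Q/(πD²) = 4·0.0307/(π·0.120²) = 2.714 m/s
Re = VD/ν = 2.714·0.120/1.54×10^-6 = 2.12×10^5 → turbulent
ε/D = 0.31/120 = 0.00258
Haaland: f = 0.02578
h_f = f(L/D)V²/(2g) = 0.02578·(2300/0.120)·2.714²/(2·9.81) = 185.5 m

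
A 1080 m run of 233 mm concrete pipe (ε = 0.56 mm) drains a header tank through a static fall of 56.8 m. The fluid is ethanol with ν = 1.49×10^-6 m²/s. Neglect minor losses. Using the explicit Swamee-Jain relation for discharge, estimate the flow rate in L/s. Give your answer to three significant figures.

Swamee-Jain (Type II): Q = -0.965·√(gD⁵h_f/L)·ln[ε/(3.7D) + √(3.17ν²L/(gD³h_f))]
√(gD⁵h_f/L) = √(9.81·0.233⁵·56.8/1080) = 0.01882
ε/(3.7D) = 6.50×10^-4; √(3.17ν²L/(gD³h_f)) = 3.28×10^-5
Q = -0.965·0.01882·ln(6.824×10^-4) = 0.1324 m³/s
Check: V = 3.11 m/s, Re = 4.86×10^5, f = 0.02505, h_f = 57.1 m ≈ 56.8 m ✓

Q ≈ 132 L/s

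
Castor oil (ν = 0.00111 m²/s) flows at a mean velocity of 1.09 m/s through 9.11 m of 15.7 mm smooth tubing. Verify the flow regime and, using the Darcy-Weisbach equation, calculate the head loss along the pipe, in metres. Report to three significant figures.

h_f ≈ 146 m

Re = VD/ν = 1.09·0.01570/0.00111 = 15.4 → laminar (Re < 2300)
f = 64/Re = 4.151
h_f = f(L/D)V²/(2g) = 4.151·(9.11/0.01570)·1.09²/(2·9.81) = 145.9 m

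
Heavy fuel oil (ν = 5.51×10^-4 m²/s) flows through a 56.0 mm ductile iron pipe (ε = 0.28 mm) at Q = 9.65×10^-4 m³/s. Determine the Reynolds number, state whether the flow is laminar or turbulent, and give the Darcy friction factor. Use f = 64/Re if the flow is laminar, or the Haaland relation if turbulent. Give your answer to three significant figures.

Re ≈ 39.8; laminar; f = 64/Re ≈ 1.61

V = 4Q/(πD²) = 0.3918 m/s
Re = VD/ν = 0.3918·0.0560/5.51×10^-4 = 39.8
Re < 2300 → laminar → f = 64/Re = 1.607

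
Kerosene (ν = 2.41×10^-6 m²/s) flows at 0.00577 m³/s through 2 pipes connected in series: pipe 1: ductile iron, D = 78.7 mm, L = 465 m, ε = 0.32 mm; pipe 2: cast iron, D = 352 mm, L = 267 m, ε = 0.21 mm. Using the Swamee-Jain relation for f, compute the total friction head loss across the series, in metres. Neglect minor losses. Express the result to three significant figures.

H ≈ 13.4 m

Pipe 1: V = 1.186 m/s, Re = 3.87×10^4, ε/D = 0.00407, f = 0.03151, h_1 = f(L/D)V²/2g = 13.35 m
Pipe 2: V = 0.05929 m/s, Re = 8660, ε/D = 5.97×10^-4, f = 0.03320, h_2 = f(L/D)V²/2g = 0.004512 m
Series → Q common, losses add: H = Σh = 13.36 m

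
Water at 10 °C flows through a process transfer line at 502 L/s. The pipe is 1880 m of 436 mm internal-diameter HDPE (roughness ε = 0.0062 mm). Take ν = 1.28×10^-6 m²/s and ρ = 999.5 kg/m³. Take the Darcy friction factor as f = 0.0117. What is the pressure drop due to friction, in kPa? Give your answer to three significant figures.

V = 4Q/(πD²) = 4·0.502/(π·0.436²) = 3.362 m/s
h_f = f(L/D)V²/(2g) = 0.01170·(1880/0.436)·3.362²/(2·9.81) = 29.07 m
Δp = ρg·h_f = 999.5·9.81·29.07 = 285.0 kPa

Δp ≈ 285 kPa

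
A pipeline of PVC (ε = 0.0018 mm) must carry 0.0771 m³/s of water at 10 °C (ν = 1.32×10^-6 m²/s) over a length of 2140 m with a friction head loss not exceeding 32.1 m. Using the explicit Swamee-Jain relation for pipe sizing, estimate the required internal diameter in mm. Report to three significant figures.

Swamee-Jain (Type III): D = 0.66·[ε^1.25·(LQ²/(gh_f))^4.75 + ν·Q^9.4·(L/(gh_f))^5.2]^0.04
LQ²/(gh_f) = 0.04040; L/(gh_f) = 6.796
Term 1 = ε^1.25·(…)^4.75 = 1.58×10^-14; Term 2 = ν·Q^9.4·(…)^5.2 = 9.69×10^-13
D = 0.66·(1.58×10^-14 + 9.69×10^-13)^0.04 = 0.2184 m = 218 mm
Check: V = 2.06 m/s, Re = 3.40×10^5, f = 0.01414, h_f = 29.9 m ≈ 32.1 m ✓

D ≈ 218 mm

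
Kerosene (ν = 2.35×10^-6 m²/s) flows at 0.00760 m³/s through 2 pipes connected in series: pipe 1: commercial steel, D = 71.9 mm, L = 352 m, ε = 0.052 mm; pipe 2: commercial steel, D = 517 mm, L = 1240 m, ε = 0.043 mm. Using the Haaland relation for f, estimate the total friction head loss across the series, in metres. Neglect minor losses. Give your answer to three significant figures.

Pipe 1: V = 1.872 m/s, Re = 5.73×10^4, ε/D = 7.23×10^-4, f = 0.02247, h_1 = f(L/D)V²/2g = 19.65 m
Pipe 2: V = 0.03620 m/s, Re = 7960, ε/D = 8.32×10^-5, f = 0.03299, h_2 = f(L/D)V²/2g = 0.005285 m
Series → Q common, losses add: H = Σh = 19.65 m

H ≈ 19.7 m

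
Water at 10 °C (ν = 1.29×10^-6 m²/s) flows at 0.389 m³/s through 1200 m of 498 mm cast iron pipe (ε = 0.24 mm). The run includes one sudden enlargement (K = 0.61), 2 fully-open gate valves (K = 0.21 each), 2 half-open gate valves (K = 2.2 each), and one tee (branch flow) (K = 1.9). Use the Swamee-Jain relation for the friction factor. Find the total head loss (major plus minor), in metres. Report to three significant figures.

V = 4Q/(πD²) = 1.997 m/s; V²/2g = 0.2033 m
Re = 7.71×10^5, ε/D = 4.82×10^-4 → f = 0.01733 (Swamee-Jain)
Major: h_f = f(L/D)·V²/2g = 0.01733·2410·0.2033 = 8.488 m
Minor: ΣK = 7.33; h_m = ΣK·V²/2g = 1.490 m
Total H_L = 8.488 + 1.490 = 9.979 m

H_L ≈ 9.98 m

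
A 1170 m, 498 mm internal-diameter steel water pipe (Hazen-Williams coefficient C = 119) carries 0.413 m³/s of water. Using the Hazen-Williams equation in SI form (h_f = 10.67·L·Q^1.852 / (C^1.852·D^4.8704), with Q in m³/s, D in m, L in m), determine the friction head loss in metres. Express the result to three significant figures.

h_f = 10.67·1170·0.413^1.852 / (119^1.852·0.498^4.8704) = 10.37 m

h_f ≈ 10.4 m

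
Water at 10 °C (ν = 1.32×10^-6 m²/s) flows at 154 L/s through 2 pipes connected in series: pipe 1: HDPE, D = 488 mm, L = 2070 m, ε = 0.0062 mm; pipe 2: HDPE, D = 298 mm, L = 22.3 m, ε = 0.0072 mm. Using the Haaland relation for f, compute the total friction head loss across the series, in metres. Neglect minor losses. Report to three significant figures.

H ≈ 2.36 m

Pipe 1: V = 0.8234 m/s, Re = 3.04×10^5, ε/D = 1.27×10^-5, f = 0.01441, h_1 = f(L/D)V²/2g = 2.112 m
Pipe 2: V = 2.208 m/s, Re = 4.98×10^5, ε/D = 2.42×10^-5, f = 0.01336, h_2 = f(L/D)V²/2g = 0.2484 m
Series → Q common, losses add: H = Σh = 2.360 m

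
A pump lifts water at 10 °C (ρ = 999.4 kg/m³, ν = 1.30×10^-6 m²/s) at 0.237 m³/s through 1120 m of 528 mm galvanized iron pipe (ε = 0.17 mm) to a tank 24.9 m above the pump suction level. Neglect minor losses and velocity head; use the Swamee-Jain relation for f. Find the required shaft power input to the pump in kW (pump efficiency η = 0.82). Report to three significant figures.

P_shaft ≈ 76.5 kW

V = 4Q/(πD²) = 1.082 m/s; Re = 4.40×10^5; ε/D = 3.22×10^-4; f = 0.01669
h_f = f(L/D)V²/2g = 2.114 m
Total head H = z + h_f = 24.9 + 2.114 = 27.01 m
P_hyd = ρgQH = 999.4·9.81·0.237·27.01 = 62.77 kW
P_shaft = P_hyd/η = 62.77/0.82 = 76.55 kW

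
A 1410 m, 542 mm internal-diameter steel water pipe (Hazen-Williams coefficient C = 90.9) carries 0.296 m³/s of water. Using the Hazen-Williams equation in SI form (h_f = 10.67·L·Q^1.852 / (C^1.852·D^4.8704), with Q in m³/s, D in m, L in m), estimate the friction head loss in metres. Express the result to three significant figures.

h_f ≈ 7.35 m

h_f = 10.67·1410·0.296^1.852 / (90.9^1.852·0.542^4.8704) = 7.353 m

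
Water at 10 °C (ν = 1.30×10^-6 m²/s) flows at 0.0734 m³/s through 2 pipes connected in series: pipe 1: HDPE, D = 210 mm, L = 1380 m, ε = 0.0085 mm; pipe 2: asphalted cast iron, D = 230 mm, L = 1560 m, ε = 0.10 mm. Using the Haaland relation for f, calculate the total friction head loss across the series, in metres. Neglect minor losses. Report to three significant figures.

Pipe 1: V = 2.119 m/s, Re = 3.42×10^5, ε/D = 4.05×10^-5, f = 0.01438, h_1 = f(L/D)V²/2g = 21.63 m
Pipe 2: V = 1.767 m/s, Re = 3.13×10^5, ε/D = 4.35×10^-4, f = 0.01763, h_2 = f(L/D)V²/2g = 19.03 m
Series → Q common, losses add: H = Σh = 40.65 m

H ≈ 40.7 m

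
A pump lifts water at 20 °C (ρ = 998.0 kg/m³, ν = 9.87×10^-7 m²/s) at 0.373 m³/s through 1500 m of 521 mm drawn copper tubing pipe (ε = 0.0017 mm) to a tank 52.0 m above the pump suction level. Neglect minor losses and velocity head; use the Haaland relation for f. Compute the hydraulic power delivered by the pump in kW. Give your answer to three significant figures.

V = 4Q/(πD²) = 1.750 m/s; Re = 9.24×10^5; ε/D = 3.26×10^-6; f = 0.01179
h_f = f(L/D)V²/2g = 5.298 m
Total head H = z + h_f = 52.0 + 5.298 = 57.30 m
P_hyd = ρgQH = 998.0·9.81·0.373·57.30 = 209.2 kW

P_hyd ≈ 209 kW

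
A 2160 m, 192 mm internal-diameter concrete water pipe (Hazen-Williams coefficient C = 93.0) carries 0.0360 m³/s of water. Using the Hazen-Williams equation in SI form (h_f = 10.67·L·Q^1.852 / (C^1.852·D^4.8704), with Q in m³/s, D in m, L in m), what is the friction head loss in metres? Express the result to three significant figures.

h_f ≈ 34.2 m

h_f = 10.67·2160·0.0360^1.852 / (93.0^1.852·0.192^4.8704) = 34.19 m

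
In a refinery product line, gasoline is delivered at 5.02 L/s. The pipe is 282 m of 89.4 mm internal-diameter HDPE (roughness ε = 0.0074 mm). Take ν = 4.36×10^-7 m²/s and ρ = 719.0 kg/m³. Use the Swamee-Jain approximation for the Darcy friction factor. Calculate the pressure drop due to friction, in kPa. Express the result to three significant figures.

Δp ≈ 12.2 kPa

V = 4Q/(πD²) = 4·0.00502/(π·0.0894²) = 0.7997 m/s
Re = VD/ν = 0.7997·0.0894/4.36×10^-7 = 1.64×10^5 → turbulent
ε/D = 0.0074/89.4 = 8.28×10^-5
Swamee-Jain: f = 0.01680
h_f = f(L/D)V²/(2g) = 0.01680·(282/0.0894)·0.7997²/(2·9.81) = 1.727 m
Δp = ρg·h_f = 719.0·9.81·1.727 = 12.18 kPa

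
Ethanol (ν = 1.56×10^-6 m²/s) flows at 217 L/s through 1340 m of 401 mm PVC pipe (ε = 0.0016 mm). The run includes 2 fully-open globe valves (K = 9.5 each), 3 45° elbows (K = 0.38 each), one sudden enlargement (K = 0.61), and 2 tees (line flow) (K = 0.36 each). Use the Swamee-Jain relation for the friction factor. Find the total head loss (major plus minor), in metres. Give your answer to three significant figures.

H_L ≈ 9.99 m

V = 4Q/(πD²) = 1.718 m/s; V²/2g = 0.1505 m
Re = 4.42×10^5, ε/D = 3.99×10^-6 → f = 0.01345 (Swamee-Jain)
Major: h_f = f(L/D)·V²/2g = 0.01345·3342·0.1505 = 6.761 m
Minor: ΣK = 21.5; h_m = ΣK·V²/2g = 3.231 m
Total H_L = 6.761 + 3.231 = 9.992 m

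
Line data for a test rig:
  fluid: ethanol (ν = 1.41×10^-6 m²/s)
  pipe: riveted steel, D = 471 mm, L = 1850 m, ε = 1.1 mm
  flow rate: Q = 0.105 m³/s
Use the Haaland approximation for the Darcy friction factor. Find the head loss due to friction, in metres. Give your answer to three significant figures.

h_f ≈ 1.83 m

V = 4Q/(πD²) = 4·0.105/(π·0.471²) = 0.6026 m/s
Re = VD/ν = 0.6026·0.471/1.41×10^-6 = 2.01×10^5 → turbulent
ε/D = 1.1/471 = 0.00234
Haaland: f = 0.02517
h_f = f(L/D)V²/(2g) = 0.02517·(1850/0.471)·0.6026²/(2·9.81) = 1.830 m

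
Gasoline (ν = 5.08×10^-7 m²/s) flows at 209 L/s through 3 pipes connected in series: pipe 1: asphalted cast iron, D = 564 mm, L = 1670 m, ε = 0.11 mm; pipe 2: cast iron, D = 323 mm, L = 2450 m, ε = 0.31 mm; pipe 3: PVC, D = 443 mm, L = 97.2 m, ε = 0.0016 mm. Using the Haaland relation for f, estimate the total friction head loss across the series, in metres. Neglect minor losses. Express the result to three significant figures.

Pipe 1: V = 0.8366 m/s, Re = 9.29×10^5, ε/D = 1.95×10^-4, f = 0.01460, h_1 = f(L/D)V²/2g = 1.542 m
Pipe 2: V = 2.551 m/s, Re = 1.62×10^6, ε/D = 9.60×10^-4, f = 0.01965, h_2 = f(L/D)V²/2g = 49.42 m
Pipe 3: V = 1.356 m/s, Re = 1.18×10^6, ε/D = 3.61×10^-6, f = 0.01133, h_3 = f(L/D)V²/2g = 0.2330 m
Series → Q common, losses add: H = Σh = 51.20 m

H ≈ 51.2 m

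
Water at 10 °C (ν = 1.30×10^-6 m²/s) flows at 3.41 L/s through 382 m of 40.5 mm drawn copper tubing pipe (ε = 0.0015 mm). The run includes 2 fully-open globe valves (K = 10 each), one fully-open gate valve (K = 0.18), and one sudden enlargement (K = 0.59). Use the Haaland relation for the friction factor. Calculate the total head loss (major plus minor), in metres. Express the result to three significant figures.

V = 4Q/(πD²) = 2.647 m/s; V²/2g = 0.3571 m
Re = 8.25×10^4, ε/D = 3.70×10^-5 → f = 0.01870 (Haaland)
Major: h_f = f(L/D)·V²/2g = 0.01870·9432·0.3571 = 62.98 m
Minor: ΣK = 20.8; h_m = ΣK·V²/2g = 7.417 m
Total H_L = 62.98 + 7.417 = 70.39 m

H_L ≈ 70.4 m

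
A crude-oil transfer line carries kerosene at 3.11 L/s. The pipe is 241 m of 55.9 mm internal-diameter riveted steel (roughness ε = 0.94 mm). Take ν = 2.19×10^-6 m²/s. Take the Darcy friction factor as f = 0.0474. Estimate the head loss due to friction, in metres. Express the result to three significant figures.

V = 4Q/(πD²) = 4·0.00311/(π·0.0559²) = 1.267 m/s
h_f = f(L/D)V²/(2g) = 0.04740·(241/0.0559)·1.267²/(2·9.81) = 16.73 m

h_f ≈ 16.7 m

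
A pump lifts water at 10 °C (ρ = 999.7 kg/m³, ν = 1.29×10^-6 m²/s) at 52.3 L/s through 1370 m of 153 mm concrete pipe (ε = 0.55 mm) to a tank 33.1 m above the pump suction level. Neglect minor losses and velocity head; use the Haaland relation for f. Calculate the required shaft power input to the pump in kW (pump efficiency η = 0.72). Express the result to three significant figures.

P_shaft ≈ 97.0 kW

V = 4Q/(πD²) = 2.845 m/s; Re = 3.37×10^5; ε/D = 0.00359; f = 0.02792
h_f = f(L/D)V²/2g = 103.1 m
Total head H = z + h_f = 33.1 + 103.1 = 136.2 m
P_hyd = ρgQH = 999.7·9.81·0.0523·136.2 = 69.87 kW
P_shaft = P_hyd/η = 69.87/0.72 = 97.04 kW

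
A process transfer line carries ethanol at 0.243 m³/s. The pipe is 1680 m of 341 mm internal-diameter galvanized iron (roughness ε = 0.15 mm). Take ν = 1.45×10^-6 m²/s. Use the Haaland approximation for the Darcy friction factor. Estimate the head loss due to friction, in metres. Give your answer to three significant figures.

V = 4Q/(πD²) = 4·0.243/(π·0.341²) = 2.661 m/s
Re = VD/ν = 2.661·0.341/1.45×10^-6 = 6.26×10^5 → turbulent
ε/D = 0.15/341 = 4.40×10^-4
Haaland: f = 0.01701
h_f = f(L/D)V²/(2g) = 0.01701·(1680/0.341)·2.661²/(2·9.81) = 30.24 m

h_f ≈ 30.2 m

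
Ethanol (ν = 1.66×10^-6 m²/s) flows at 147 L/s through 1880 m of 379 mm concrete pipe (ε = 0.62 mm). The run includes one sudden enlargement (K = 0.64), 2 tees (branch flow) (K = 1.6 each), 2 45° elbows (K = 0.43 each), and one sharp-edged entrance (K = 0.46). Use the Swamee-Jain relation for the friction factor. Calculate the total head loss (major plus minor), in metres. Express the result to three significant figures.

H_L ≈ 10.3 m

V = 4Q/(πD²) = 1.303 m/s; V²/2g = 0.08654 m
Re = 2.97×10^5, ε/D = 0.00164 → f = 0.02306 (Swamee-Jain)
Major: h_f = f(L/D)·V²/2g = 0.02306·4960·0.08654 = 9.901 m
Minor: ΣK = 5.16; h_m = ΣK·V²/2g = 0.4465 m
Total H_L = 9.901 + 0.4465 = 10.35 m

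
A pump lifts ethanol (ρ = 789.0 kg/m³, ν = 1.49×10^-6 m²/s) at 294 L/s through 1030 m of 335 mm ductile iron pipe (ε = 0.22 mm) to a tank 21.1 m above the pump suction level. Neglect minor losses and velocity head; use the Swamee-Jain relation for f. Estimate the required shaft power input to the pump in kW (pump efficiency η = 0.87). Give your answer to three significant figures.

V = 4Q/(πD²) = 3.336 m/s; Re = 7.50×10^5; ε/D = 6.57×10^-4; f = 0.01842
h_f = f(L/D)V²/2g = 32.12 m
Total head H = z + h_f = 21.1 + 32.12 = 53.22 m
P_hyd = ρgQH = 789.0·9.81·0.294·53.22 = 121.1 kW
P_shaft = P_hyd/η = 121.1/0.87 = 139.2 kW

P_shaft ≈ 139 kW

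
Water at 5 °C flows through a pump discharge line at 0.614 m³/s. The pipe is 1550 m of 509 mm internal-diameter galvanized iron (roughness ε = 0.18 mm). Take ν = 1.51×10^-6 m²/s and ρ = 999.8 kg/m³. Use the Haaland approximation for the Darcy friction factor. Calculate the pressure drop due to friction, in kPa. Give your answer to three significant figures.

Δp ≈ 223 kPa

V = 4Q/(πD²) = 4·0.614/(π·0.509²) = 3.017 m/s
Re = VD/ν = 3.017·0.509/1.51×10^-6 = 1.02×10^6 → turbulent
ε/D = 0.18/509 = 3.54×10^-4
Haaland: f = 0.01606
h_f = f(L/D)V²/(2g) = 0.01606·(1550/0.509)·3.017²/(2·9.81) = 22.70 m
Δp = ρg·h_f = 999.8·9.81·22.70 = 222.6 kPa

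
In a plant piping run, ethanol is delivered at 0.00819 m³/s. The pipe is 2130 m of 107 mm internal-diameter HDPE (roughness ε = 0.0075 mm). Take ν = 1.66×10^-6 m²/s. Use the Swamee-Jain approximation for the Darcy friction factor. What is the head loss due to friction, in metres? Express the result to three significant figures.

V = 4Q/(πD²) = 4·0.00819/(π·0.107²) = 0.9108 m/s
Re = VD/ν = 0.9108·0.107/1.66×10^-6 = 5.87×10^4 → turbulent
ε/D = 0.0075/107 = 7.01×10^-5
Swamee-Jain: f = 0.02034
h_f = f(L/D)V²/(2g) = 0.02034·(2130/0.107)·0.9108²/(2·9.81) = 17.12 m

h_f ≈ 17.1 m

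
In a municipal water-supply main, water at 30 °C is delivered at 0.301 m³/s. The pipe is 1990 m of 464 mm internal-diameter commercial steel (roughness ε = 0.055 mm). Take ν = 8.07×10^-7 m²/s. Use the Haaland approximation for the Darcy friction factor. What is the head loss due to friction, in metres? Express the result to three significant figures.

h_f ≈ 9.40 m

V = 4Q/(πD²) = 4·0.301/(π·0.464²) = 1.780 m/s
Re = VD/ν = 1.780·0.464/8.07×10^-7 = 1.02×10^6 → turbulent
ε/D = 0.055/464 = 1.19×10^-4
Haaland: f = 0.01357
h_f = f(L/D)V²/(2g) = 0.01357·(1990/0.464)·1.780²/(2·9.81) = 9.398 m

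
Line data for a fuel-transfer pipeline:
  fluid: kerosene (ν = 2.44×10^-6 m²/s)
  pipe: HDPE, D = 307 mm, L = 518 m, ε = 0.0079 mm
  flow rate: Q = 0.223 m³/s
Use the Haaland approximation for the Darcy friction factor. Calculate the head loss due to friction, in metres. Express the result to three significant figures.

h_f ≈ 10.9 m

V = 4Q/(πD²) = 4·0.223/(π·0.307²) = 3.013 m/s
Re = VD/ν = 3.013·0.307/2.44×10^-6 = 3.79×10^5 → turbulent
ε/D = 0.0079/307 = 2.57×10^-5
Haaland: f = 0.01399
h_f = f(L/D)V²/(2g) = 0.01399·(518/0.307)·3.013²/(2·9.81) = 10.92 m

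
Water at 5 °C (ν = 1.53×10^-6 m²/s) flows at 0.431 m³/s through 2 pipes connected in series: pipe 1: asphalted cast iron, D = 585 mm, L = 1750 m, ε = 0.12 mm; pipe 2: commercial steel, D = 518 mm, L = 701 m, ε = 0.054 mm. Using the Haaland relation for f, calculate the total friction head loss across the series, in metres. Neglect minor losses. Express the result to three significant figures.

Pipe 1: V = 1.604 m/s, Re = 6.13×10^5, ε/D = 2.05×10^-4, f = 0.01510, h_1 = f(L/D)V²/2g = 5.920 m
Pipe 2: V = 2.045 m/s, Re = 6.92×10^5, ε/D = 1.04×10^-4, f = 0.01383, h_2 = f(L/D)V²/2g = 3.989 m
Series → Q common, losses add: H = Σh = 9.909 m

H ≈ 9.91 m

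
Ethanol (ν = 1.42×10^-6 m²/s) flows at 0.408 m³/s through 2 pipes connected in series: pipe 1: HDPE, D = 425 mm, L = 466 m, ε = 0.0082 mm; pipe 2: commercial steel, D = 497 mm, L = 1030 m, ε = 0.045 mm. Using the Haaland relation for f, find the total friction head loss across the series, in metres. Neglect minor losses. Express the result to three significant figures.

Pipe 1: V = 2.876 m/s, Re = 8.61×10^5, ε/D = 1.93×10^-5, f = 0.01221, h_1 = f(L/D)V²/2g = 5.644 m
Pipe 2: V = 2.103 m/s, Re = 7.36×10^5, ε/D = 9.05×10^-5, f = 0.01357, h_2 = f(L/D)V²/2g = 6.338 m
Series → Q common, losses add: H = Σh = 11.98 m

H ≈ 12.0 m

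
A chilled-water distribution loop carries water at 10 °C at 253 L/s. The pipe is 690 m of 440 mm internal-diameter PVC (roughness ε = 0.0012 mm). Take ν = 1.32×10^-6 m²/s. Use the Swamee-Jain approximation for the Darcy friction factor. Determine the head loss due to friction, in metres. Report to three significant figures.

V = 4Q/(πD²) = 4·0.253/(π·0.440²) = 1.664 m/s
Re = VD/ν = 1.664·0.440/1.32×10^-6 = 5.55×10^5 → turbulent
ε/D = 0.0012/440 = 2.73×10^-6
Swamee-Jain: f = 0.01290
h_f = f(L/D)V²/(2g) = 0.01290·(690/0.440)·1.664²/(2·9.81) = 2.854 m

h_f ≈ 2.85 m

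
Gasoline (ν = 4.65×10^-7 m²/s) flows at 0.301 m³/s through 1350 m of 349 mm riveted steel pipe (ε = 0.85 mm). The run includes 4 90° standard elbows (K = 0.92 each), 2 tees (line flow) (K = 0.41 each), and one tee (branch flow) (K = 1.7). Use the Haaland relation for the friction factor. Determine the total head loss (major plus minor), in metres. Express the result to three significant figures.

V = 4Q/(πD²) = 3.146 m/s; V²/2g = 0.5046 m
Re = 2.36×10^6, ε/D = 0.00244 → f = 0.02481 (Haaland)
Major: h_f = f(L/D)·V²/2g = 0.02481·3868·0.5046 = 48.42 m
Minor: ΣK = 6.20; h_m = ΣK·V²/2g = 3.129 m
Total H_L = 48.42 + 3.129 = 51.55 m

H_L ≈ 51.5 m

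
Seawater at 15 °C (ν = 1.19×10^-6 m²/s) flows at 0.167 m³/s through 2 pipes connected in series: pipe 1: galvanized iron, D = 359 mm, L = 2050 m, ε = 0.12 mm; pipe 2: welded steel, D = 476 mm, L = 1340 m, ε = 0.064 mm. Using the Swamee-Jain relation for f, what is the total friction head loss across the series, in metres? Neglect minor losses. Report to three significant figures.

Pipe 1: V = 1.650 m/s, Re = 4.98×10^5, ε/D = 3.34×10^-4, f = 0.01664, h_1 = f(L/D)V²/2g = 13.19 m
Pipe 2: V = 0.9385 m/s, Re = 3.75×10^5, ε/D = 1.34×10^-4, f = 0.01533, h_2 = f(L/D)V²/2g = 1.937 m
Series → Q common, losses add: H = Σh = 15.12 m

H ≈ 15.1 m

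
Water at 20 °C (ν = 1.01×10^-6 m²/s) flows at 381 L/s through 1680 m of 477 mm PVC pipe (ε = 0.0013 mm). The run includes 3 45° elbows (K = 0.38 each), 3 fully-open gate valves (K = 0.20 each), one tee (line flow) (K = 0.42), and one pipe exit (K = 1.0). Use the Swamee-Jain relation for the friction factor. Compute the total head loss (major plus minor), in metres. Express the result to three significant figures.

V = 4Q/(πD²) = 2.132 m/s; V²/2g = 0.2317 m
Re = 1.01×10^6, ε/D = 2.73×10^-6 → f = 0.01166 (Swamee-Jain)
Major: h_f = f(L/D)·V²/2g = 0.01166·3522·0.2317 = 9.517 m
Minor: ΣK = 3.16; h_m = ΣK·V²/2g = 0.7321 m
Total H_L = 9.517 + 0.7321 = 10.25 m

H_L ≈ 10.2 m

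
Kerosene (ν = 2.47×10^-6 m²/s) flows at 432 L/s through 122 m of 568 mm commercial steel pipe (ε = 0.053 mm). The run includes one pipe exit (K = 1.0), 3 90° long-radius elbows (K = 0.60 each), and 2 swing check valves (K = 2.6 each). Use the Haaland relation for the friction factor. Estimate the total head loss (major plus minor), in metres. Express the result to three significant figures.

V = 4Q/(πD²) = 1.705 m/s; V²/2g = 0.1481 m
Re = 3.92×10^5, ε/D = 9.33×10^-5 → f = 0.01462 (Haaland)
Major: h_f = f(L/D)·V²/2g = 0.01462·214.8·0.1481 = 0.4654 m
Minor: ΣK = 8.00; h_m = ΣK·V²/2g = 1.185 m
Total H_L = 0.4654 + 1.185 = 1.651 m

H_L ≈ 1.65 m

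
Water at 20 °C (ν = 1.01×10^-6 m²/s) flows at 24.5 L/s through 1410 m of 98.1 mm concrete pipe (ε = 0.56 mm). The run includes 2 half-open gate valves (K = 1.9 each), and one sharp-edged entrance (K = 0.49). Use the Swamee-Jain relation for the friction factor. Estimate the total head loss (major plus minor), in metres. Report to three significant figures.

V = 4Q/(πD²) = 3.241 m/s; V²/2g = 0.5355 m
Re = 3.15×10^5, ε/D = 0.00571 → f = 0.03203 (Swamee-Jain)
Major: h_f = f(L/D)·V²/2g = 0.03203·14373·0.5355 = 246.5 m
Minor: ΣK = 4.29; h_m = ΣK·V²/2g = 2.297 m
Total H_L = 246.5 + 2.297 = 248.8 m

H_L ≈ 249 m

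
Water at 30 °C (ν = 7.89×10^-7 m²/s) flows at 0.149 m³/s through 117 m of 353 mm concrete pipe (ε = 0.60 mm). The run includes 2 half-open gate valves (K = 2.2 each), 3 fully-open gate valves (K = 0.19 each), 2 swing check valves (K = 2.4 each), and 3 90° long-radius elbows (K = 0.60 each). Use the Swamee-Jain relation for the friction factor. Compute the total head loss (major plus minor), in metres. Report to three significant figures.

H_L ≈ 2.26 m

V = 4Q/(πD²) = 1.522 m/s; V²/2g = 0.1181 m
Re = 6.81×10^5, ε/D = 0.00170 → f = 0.02284 (Swamee-Jain)
Major: h_f = f(L/D)·V²/2g = 0.02284·331.4·0.1181 = 0.8944 m
Minor: ΣK = 11.6; h_m = ΣK·V²/2g = 1.367 m
Total H_L = 0.8944 + 1.367 = 2.261 m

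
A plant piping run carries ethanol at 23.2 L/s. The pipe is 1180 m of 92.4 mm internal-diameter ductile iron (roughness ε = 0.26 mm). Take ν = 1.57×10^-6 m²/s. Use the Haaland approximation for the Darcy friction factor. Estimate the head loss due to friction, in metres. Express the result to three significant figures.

h_f ≈ 205 m

V = 4Q/(πD²) = 4·0.0232/(π·0.0924²) = 3.460 m/s
Re = VD/ν = 3.460·0.0924/1.57×10^-6 = 2.04×10^5 → turbulent
ε/D = 0.26/92.4 = 0.00281
Haaland: f = 0.02637
h_f = f(L/D)V²/(2g) = 0.02637·(1180/0.0924)·3.460²/(2·9.81) = 205.4 m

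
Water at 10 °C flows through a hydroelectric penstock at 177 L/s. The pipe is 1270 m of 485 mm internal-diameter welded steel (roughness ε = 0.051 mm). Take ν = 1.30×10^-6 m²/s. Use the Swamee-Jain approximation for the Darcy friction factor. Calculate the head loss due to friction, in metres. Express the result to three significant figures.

V = 4Q/(πD²) = 4·0.177/(π·0.485²) = 0.9581 m/s
Re = VD/ν = 0.9581·0.485/1.30×10^-6 = 3.57×10^5 → turbulent
ε/D = 0.051/485 = 1.05×10^-4
Swamee-Jain: f = 0.01513
h_f = f(L/D)V²/(2g) = 0.01513·(1270/0.485)·0.9581²/(2·9.81) = 1.853 m

h_f ≈ 1.85 m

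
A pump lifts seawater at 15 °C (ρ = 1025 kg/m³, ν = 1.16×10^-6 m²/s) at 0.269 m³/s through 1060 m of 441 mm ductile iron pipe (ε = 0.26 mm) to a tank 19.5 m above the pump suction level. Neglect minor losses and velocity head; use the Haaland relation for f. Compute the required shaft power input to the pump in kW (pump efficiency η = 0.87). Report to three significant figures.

V = 4Q/(πD²) = 1.761 m/s; Re = 6.70×10^5; ε/D = 5.90×10^-4; f = 0.01794
h_f = f(L/D)V²/2g = 6.817 m
Total head H = z + h_f = 19.5 + 6.817 = 26.32 m
P_hyd = ρgQH = 1025·9.81·0.269·26.32 = 71.18 kW
P_shaft = P_hyd/η = 71.18/0.87 = 81.82 kW

P_shaft ≈ 81.8 kW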